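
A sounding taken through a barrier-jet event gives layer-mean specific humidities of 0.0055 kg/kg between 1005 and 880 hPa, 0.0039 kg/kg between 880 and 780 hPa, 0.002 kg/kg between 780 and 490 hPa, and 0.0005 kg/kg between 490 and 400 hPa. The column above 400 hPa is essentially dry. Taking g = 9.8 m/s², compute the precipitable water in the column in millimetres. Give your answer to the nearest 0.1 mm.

Precipitable water is the column-integrated vapour mass per unit area: PW = (1/g) Σ q̄ Δp, with q in kg/kg and Δp in Pa (1 kg/m² of water = 1 mm).
Layer 1005–880 hPa: Δp = 125 hPa = 12500 Pa, q̄ = 0.0055 kg/kg → 0.0055 × 12500 / 9.8 = 7.02 mm
Layer 880–780 hPa: Δp = 100 hPa = 10000 Pa, q̄ = 0.0039 kg/kg → 0.0039 × 10000 / 9.8 = 3.98 mm
Layer 780–490 hPa: Δp = 290 hPa = 29000 Pa, q̄ = 0.002 kg/kg → 0.002 × 29000 / 9.8 = 5.92 mm
Layer 490–400 hPa: Δp = 90 hPa = 9000 Pa, q̄ = 0.0005 kg/kg → 0.0005 × 9000 / 9.8 = 0.46 mm
PW = 7.02 + 3.98 + 5.92 + 0.46 = 17.38 ≈ 17.4 mm.

PW ≈ 17.4 mm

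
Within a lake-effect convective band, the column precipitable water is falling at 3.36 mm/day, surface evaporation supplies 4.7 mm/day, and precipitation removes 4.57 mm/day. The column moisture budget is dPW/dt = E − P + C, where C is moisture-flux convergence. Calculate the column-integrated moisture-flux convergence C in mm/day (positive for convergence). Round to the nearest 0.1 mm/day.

dPW/dt = -3.36 mm/day.
C = dPW/dt − E + P = (-3.36) − 4.7 + 4.57 = -3.5 mm/day.

C ≈ -3.5 mm/day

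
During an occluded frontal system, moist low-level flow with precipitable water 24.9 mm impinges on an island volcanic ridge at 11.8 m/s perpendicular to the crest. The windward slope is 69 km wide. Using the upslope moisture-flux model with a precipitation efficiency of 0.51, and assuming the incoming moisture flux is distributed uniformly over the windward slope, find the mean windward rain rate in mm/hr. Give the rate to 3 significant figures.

Incoming column moisture flux per unit ridge length: F = V × PW = 11.8 × 24.9 = 293.82 mm·m/s.
Spread over the 69 km slope with efficiency ε = 0.51: R = ε·F/W = 0.51 × 293.82 / 69000 m = 2.172e-03 mm/s.
R = 2.172e-03 × 3600 = 7.82 mm/hr.

R ≈ 7.82 mm/hr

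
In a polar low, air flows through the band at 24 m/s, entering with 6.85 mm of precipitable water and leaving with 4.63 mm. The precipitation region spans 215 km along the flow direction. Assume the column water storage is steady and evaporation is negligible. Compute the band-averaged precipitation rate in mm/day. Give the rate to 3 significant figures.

R ≈ 21.4 mm/day

Column moisture flux per unit crosswind length is F = V × PW.
Inflow: F_in = 24 × 6.85 = 164.4 mm·m/s
Outflow: F_out = 24 × 4.63 = 111.12 mm·m/s
Steady-state rate R = (F_in − F_out)/L = (164.4 − 111.12) / 215000 m = 2.478e-04 mm/s.
R = 2.478e-04 × 3600 × 24 = 21.4 mm/day.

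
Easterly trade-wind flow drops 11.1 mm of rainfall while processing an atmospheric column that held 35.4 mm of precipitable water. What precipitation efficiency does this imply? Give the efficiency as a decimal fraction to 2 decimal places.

ε = rainfall / PW = 11.1 / 35.4 = 0.31.

ε ≈ 0.31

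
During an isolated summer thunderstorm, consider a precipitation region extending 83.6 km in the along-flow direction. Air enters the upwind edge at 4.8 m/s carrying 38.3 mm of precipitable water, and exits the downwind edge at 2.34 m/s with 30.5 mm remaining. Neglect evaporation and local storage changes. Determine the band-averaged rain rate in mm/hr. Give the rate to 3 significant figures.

Column moisture flux per unit crosswind length is F = V × PW.
Inflow: F_in = 4.8 × 38.3 = 183.84 mm·m/s
Outflow: F_out = 2.34 × 30.5 = 71.37 mm·m/s
Steady-state rate R = (F_in − F_out)/L = (183.84 − 71.37) / 83600 m = 1.345e-03 mm/s.
R = 1.345e-03 × 3600 = 4.84 mm/hr.

R ≈ 4.84 mm/hr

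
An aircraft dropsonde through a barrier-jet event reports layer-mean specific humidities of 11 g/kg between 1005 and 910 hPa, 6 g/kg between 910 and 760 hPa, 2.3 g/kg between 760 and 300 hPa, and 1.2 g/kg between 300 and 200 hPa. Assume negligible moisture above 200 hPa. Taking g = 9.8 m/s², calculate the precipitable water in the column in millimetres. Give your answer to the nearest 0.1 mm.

Precipitable water is the column-integrated vapour mass per unit area: PW = (1/g) Σ q̄ Δp, with q in kg/kg and Δp in Pa (1 kg/m² of water = 1 mm).
Layer 1005–910 hPa: Δp = 95 hPa = 9500 Pa, q̄ = 0.011 kg/kg → 0.011 × 9500 / 9.8 = 10.66 mm
Layer 910–760 hPa: Δp = 150 hPa = 15000 Pa, q̄ = 0.006 kg/kg → 0.006 × 15000 / 9.8 = 9.18 mm
Layer 760–300 hPa: Δp = 460 hPa = 46000 Pa, q̄ = 0.0023 kg/kg → 0.0023 × 46000 / 9.8 = 10.80 mm
Layer 300–200 hPa: Δp = 100 hPa = 10000 Pa, q̄ = 0.0012 kg/kg → 0.0012 × 10000 / 9.8 = 1.22 mm
PW = 10.66 + 9.18 + 10.80 + 1.22 = 31.86 ≈ 31.9 mm.

PW ≈ 31.9 mm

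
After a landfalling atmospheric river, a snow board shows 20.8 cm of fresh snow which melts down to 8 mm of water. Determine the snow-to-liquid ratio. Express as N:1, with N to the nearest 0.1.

ratio ≈ 26.0

Ratio = snow depth / SWE = 208 mm / 8 mm = 26.0, i.e. 26.0:1.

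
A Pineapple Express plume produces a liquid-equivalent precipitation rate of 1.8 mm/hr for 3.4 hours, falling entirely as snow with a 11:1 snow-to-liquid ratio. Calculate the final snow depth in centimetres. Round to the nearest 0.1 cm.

Liquid-equivalent depth = 1.8 × 3.4 = 6.12 mm.
Snow depth = 6.12 mm × 11 = 67.32 mm = 6.7 cm.

snow depth ≈ 6.7 cm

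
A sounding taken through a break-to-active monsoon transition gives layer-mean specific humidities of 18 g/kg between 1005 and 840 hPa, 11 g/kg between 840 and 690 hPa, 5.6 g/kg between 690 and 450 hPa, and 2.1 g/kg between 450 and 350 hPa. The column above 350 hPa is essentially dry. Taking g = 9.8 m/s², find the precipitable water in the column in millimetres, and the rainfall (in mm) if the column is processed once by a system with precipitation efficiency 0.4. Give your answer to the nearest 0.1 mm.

PW ≈ 63.0 mm; rainfall ≈ 25.2 mm

Precipitable water is the column-integrated vapour mass per unit area: PW = (1/g) Σ q̄ Δp, with q in kg/kg and Δp in Pa (1 kg/m² of water = 1 mm).
Layer 1005–840 hPa: Δp = 165 hPa = 16500 Pa, q̄ = 0.018 kg/kg → 0.018 × 16500 / 9.8 = 30.31 mm
Layer 840–690 hPa: Δp = 150 hPa = 15000 Pa, q̄ = 0.011 kg/kg → 0.011 × 15000 / 9.8 = 16.84 mm
Layer 690–450 hPa: Δp = 240 hPa = 24000 Pa, q̄ = 0.0056 kg/kg → 0.0056 × 24000 / 9.8 = 13.71 mm
Layer 450–350 hPa: Δp = 100 hPa = 10000 Pa, q̄ = 0.0021 kg/kg → 0.0021 × 10000 / 9.8 = 2.14 mm
PW = 30.31 + 16.84 + 13.71 + 2.14 = 63.00 ≈ 63.0 mm.
Rainfall = ε × PW = 0.4 × 63.0 = 25.2 mm.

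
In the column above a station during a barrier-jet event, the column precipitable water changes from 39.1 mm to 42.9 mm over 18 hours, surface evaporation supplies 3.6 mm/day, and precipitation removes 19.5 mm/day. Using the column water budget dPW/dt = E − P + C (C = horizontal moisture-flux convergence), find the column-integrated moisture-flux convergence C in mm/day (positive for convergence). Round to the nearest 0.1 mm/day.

dPW/dt = (42.9 − 39.1) mm / (18/24 day) = +5.067 mm/day.
C = dPW/dt − E + P = (+5.067) − 3.6 + 19.5 = 21.0 mm/day.

C ≈ 21.0 mm/day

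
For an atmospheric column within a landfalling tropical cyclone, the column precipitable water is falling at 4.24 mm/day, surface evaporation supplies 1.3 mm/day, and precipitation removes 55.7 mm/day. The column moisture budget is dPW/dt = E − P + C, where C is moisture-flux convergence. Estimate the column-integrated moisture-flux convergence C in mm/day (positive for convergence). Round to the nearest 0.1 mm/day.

C ≈ 50.2 mm/day

dPW/dt = -4.24 mm/day.
C = dPW/dt − E + P = (-4.24) − 1.3 + 55.7 = 50.2 mm/day.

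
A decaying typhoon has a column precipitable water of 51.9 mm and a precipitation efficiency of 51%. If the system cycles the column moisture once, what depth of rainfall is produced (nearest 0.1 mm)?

Rainfall = ε × PW = 0.51 × 51.9 = 26.5 mm.

rainfall ≈ 26.5 mm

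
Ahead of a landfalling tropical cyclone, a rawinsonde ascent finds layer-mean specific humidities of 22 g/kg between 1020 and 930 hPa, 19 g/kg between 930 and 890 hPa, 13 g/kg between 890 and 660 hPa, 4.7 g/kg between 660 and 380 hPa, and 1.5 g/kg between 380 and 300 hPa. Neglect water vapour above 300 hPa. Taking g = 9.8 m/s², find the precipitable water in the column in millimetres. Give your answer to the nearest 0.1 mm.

PW ≈ 73.1 mm

Precipitable water is the column-integrated vapour mass per unit area: PW = (1/g) Σ q̄ Δp, with q in kg/kg and Δp in Pa (1 kg/m² of water = 1 mm).
Layer 1020–930 hPa: Δp = 90 hPa = 9000 Pa, q̄ = 0.022 kg/kg → 0.022 × 9000 / 9.8 = 20.20 mm
Layer 930–890 hPa: Δp = 40 hPa = 4000 Pa, q̄ = 0.019 kg/kg → 0.019 × 4000 / 9.8 = 7.76 mm
Layer 890–660 hPa: Δp = 230 hPa = 23000 Pa, q̄ = 0.013 kg/kg → 0.013 × 23000 / 9.8 = 30.51 mm
Layer 660–380 hPa: Δp = 280 hPa = 28000 Pa, q̄ = 0.0047 kg/kg → 0.0047 × 28000 / 9.8 = 13.43 mm
Layer 380–300 hPa: Δp = 80 hPa = 8000 Pa, q̄ = 0.0015 kg/kg → 0.0015 × 8000 / 9.8 = 1.22 mm
PW = 20.20 + 7.76 + 30.51 + 13.43 + 1.22 = 73.12 ≈ 73.1 mm.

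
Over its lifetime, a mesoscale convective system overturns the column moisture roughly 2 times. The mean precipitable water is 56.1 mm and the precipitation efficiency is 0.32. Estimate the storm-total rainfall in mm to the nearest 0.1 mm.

Each cycle deposits ε × PW = 0.32 × 56.1 = 17.952 mm.
Over 2 cycles: 2 × 17.952 = 35.9 mm.

rainfall ≈ 35.9 mm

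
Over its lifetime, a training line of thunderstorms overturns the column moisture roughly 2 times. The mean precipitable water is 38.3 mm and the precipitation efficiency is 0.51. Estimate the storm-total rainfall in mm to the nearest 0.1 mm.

rainfall ≈ 39.1 mm

Each cycle deposits ε × PW = 0.51 × 38.3 = 19.533 mm.
Over 2 cycles: 2 × 19.533 = 39.1 mm.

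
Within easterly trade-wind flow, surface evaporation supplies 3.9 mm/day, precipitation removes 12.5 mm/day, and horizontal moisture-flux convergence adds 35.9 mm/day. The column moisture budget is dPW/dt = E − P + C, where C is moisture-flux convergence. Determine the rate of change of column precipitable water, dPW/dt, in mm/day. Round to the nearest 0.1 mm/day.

dPW/dt = E − P + C = 3.9 − 12.5 + (35.9) = 27.3 mm/day.

dPW/dt ≈ 27.3 mm/day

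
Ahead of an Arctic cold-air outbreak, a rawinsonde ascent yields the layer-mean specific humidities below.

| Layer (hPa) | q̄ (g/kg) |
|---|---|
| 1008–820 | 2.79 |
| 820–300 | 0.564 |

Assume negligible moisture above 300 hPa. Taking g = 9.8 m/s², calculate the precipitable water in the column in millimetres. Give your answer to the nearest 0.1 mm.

Precipitable water is the column-integrated vapour mass per unit area: PW = (1/g) Σ q̄ Δp, with q in kg/kg and Δp in Pa (1 kg/m² of water = 1 mm).
Layer 1008–820 hPa: Δp = 188 hPa = 18800 Pa, q̄ = 0.00279 kg/kg → 0.00279 × 18800 / 9.8 = 5.35 mm
Layer 820–300 hPa: Δp = 520 hPa = 52000 Pa, q̄ = 0.000564 kg/kg → 0.000564 × 52000 / 9.8 = 2.99 mm
PW = 5.35 + 2.99 = 8.34 ≈ 8.3 mm.

PW ≈ 8.3 mm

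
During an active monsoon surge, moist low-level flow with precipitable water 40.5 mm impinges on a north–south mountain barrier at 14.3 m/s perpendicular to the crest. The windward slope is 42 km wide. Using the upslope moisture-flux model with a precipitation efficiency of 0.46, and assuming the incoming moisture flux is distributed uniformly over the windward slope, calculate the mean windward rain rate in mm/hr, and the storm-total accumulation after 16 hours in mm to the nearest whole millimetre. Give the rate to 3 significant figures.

Incoming column moisture flux per unit ridge length: F = V × PW = 14.3 × 40.5 = 579.15 mm·m/s.
Spread over the 42 km slope with efficiency ε = 0.46: R = ε·F/W = 0.46 × 579.15 / 42000 m = 6.343e-03 mm/s.
R = 6.343e-03 × 3600 = 22.8 mm/hr.
Over 16 h: total = 22.8 × 16 = 364.8 ≈ 365 mm.

R ≈ 22.8 mm/hr; total ≈ 365 mm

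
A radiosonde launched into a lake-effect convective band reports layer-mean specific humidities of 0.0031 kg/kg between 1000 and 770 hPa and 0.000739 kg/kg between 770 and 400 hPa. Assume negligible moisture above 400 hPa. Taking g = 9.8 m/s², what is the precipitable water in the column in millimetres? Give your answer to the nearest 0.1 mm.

Precipitable water is the column-integrated vapour mass per unit area: PW = (1/g) Σ q̄ Δp, with q in kg/kg and Δp in Pa (1 kg/m² of water = 1 mm).
Layer 1000–770 hPa: Δp = 230 hPa = 23000 Pa, q̄ = 0.0031 kg/kg → 0.0031 × 23000 / 9.8 = 7.28 mm
Layer 770–400 hPa: Δp = 370 hPa = 37000 Pa, q̄ = 0.000739 kg/kg → 0.000739 × 37000 / 9.8 = 2.79 mm
PW = 7.28 + 2.79 = 10.07 ≈ 10.1 mm.

PW ≈ 10.1 mm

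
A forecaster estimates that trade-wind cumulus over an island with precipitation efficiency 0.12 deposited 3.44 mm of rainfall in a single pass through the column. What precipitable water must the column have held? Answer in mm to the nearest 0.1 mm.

PW = rainfall / ε = 3.44 / 0.12 = 28.7 mm.

PW ≈ 28.7 mm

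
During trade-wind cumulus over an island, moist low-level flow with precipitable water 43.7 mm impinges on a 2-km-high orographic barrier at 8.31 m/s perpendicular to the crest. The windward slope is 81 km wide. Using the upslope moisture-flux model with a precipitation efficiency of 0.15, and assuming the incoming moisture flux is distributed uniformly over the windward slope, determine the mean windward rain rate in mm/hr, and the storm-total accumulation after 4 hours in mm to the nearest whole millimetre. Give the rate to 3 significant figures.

Incoming column moisture flux per unit ridge length: F = V × PW = 8.31 × 43.7 = 363.147 mm·m/s.
Spread over the 81 km slope with efficiency ε = 0.15: R = ε·F/W = 0.15 × 363.147 / 81000 m = 6.725e-04 mm/s.
R = 6.725e-04 × 3600 = 2.42 mm/hr.
Over 4 h: total = 2.42 × 4 = 9.68 ≈ 10 mm.

R ≈ 2.42 mm/hr; total ≈ 10 mm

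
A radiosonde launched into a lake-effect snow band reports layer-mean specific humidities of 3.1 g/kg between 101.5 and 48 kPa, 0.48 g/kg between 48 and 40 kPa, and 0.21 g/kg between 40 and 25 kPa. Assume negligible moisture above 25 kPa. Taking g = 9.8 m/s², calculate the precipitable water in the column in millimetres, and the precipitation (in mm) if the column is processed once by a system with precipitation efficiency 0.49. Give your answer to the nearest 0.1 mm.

PW ≈ 17.6 mm; precipitation ≈ 8.6 mm

Precipitable water is the column-integrated vapour mass per unit area: PW = (1/g) Σ q̄ Δp, with q in kg/kg and Δp in Pa (1 kg/m² of water = 1 mm).
Layer 101.5–48 kPa: Δp = 535 hPa = 53500 Pa, q̄ = 0.0031 kg/kg → 0.0031 × 53500 / 9.8 = 16.92 mm
Layer 48–40 kPa: Δp = 80 hPa = 8000 Pa, q̄ = 0.00048 kg/kg → 0.00048 × 8000 / 9.8 = 0.39 mm
Layer 40–25 kPa: Δp = 150 hPa = 15000 Pa, q̄ = 0.00021 kg/kg → 0.00021 × 15000 / 9.8 = 0.32 mm
PW = 16.92 + 0.39 + 0.32 = 17.63 ≈ 17.6 mm.
Precipitation = ε × PW = 0.49 × 17.6 = 8.6 mm.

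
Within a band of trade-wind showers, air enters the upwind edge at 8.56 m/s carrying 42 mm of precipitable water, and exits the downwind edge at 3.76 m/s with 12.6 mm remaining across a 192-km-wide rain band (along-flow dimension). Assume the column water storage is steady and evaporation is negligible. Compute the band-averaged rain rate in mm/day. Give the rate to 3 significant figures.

R ≈ 140 mm/day

Column moisture flux per unit crosswind length is F = V × PW.
Inflow: F_in = 8.56 × 42 = 359.52 mm·m/s
Outflow: F_out = 3.76 × 12.6 = 47.376 mm·m/s
Steady-state rate R = (F_in − F_out)/L = (359.52 − 47.376) / 192000 m = 1.626e-03 mm/s.
R = 1.626e-03 × 3600 × 24 = 140 mm/day.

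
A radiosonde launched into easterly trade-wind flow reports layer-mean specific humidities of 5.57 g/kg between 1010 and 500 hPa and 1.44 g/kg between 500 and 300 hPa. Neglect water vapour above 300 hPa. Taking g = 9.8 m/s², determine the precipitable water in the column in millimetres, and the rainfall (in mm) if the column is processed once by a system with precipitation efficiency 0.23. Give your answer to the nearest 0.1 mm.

PW ≈ 31.9 mm; rainfall ≈ 7.3 mm

Precipitable water is the column-integrated vapour mass per unit area: PW = (1/g) Σ q̄ Δp, with q in kg/kg and Δp in Pa (1 kg/m² of water = 1 mm).
Layer 1010–500 hPa: Δp = 510 hPa = 51000 Pa, q̄ = 0.00557 kg/kg → 0.00557 × 51000 / 9.8 = 28.99 mm
Layer 500–300 hPa: Δp = 200 hPa = 20000 Pa, q̄ = 0.00144 kg/kg → 0.00144 × 20000 / 9.8 = 2.94 mm
PW = 28.99 + 2.94 = 31.93 ≈ 31.9 mm.
Rainfall = ε × PW = 0.23 × 31.9 = 7.3 mm.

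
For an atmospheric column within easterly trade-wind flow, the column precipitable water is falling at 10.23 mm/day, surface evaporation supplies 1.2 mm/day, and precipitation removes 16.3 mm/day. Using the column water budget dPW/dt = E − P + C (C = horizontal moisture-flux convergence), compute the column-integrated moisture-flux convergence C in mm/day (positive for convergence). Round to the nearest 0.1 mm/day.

C ≈ 4.9 mm/day

dPW/dt = -10.23 mm/day.
C = dPW/dt − E + P = (-10.23) − 1.2 + 16.3 = 4.9 mm/day.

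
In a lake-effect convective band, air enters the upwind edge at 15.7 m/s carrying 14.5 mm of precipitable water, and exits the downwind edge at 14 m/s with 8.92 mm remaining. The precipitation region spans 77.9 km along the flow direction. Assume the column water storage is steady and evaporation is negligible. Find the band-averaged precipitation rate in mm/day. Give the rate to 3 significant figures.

Column moisture flux per unit crosswind length is F = V × PW.
Inflow: F_in = 15.7 × 14.5 = 227.65 mm·m/s
Outflow: F_out = 14 × 8.92 = 124.88 mm·m/s
Steady-state rate R = (F_in − F_out)/L = (227.65 − 124.88) / 77900 m = 1.319e-03 mm/s.
R = 1.319e-03 × 3600 × 24 = 114 mm/day.

R ≈ 114 mm/day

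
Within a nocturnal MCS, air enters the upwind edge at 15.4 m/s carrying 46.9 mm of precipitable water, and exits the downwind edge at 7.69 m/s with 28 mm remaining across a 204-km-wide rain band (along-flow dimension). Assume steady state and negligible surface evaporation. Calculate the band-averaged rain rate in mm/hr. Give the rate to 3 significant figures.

R ≈ 8.95 mm/hr

Column moisture flux per unit crosswind length is F = V × PW.
Inflow: F_in = 15.4 × 46.9 = 722.26 mm·m/s
Outflow: F_out = 7.69 × 28 = 215.32 mm·m/s
Steady-state rate R = (F_in − F_out)/L = (722.26 − 215.32) / 204000 m = 2.485e-03 mm/s.
R = 2.485e-03 × 3600 = 8.95 mm/hr.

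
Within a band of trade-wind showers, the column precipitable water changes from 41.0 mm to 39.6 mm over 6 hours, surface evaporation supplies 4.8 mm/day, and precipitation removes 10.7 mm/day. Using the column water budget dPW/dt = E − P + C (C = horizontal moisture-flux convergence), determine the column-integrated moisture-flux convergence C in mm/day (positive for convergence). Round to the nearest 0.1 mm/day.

C ≈ 0.3 mm/day

dPW/dt = (39.6 − 41.0) mm / (6/24 day) = -5.600 mm/day.
C = dPW/dt − E + P = (-5.600) − 4.8 + 10.7 = 0.3 mm/day.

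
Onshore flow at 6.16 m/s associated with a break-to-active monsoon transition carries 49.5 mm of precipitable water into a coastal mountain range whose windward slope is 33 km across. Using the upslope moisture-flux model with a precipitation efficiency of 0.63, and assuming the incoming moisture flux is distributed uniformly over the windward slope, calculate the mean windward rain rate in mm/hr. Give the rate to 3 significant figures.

R ≈ 21.0 mm/hr

Incoming column moisture flux per unit ridge length: F = V × PW = 6.16 × 49.5 = 304.92 mm·m/s.
Spread over the 33 km slope with efficiency ε = 0.63: R = ε·F/W = 0.63 × 304.92 / 33000 m = 5.821e-03 mm/s.
R = 5.821e-03 × 3600 = 21.0 mm/hr.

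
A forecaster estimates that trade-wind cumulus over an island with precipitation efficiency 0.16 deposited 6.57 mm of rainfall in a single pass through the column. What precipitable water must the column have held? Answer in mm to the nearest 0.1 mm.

PW ≈ 41.1 mm

PW = rainfall / ε = 6.57 / 0.16 = 41.1 mm.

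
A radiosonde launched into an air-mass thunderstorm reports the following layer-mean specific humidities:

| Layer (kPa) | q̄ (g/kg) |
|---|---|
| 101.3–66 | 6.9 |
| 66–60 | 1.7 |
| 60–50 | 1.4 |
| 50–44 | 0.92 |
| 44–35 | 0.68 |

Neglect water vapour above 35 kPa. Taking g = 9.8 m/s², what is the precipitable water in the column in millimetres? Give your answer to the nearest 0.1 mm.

PW ≈ 28.5 mm

Precipitable water is the column-integrated vapour mass per unit area: PW = (1/g) Σ q̄ Δp, with q in kg/kg and Δp in Pa (1 kg/m² of water = 1 mm).
Layer 101.3–66 kPa: Δp = 353 hPa = 35300 Pa, q̄ = 0.0069 kg/kg → 0.0069 × 35300 / 9.8 = 24.85 mm
Layer 66–60 kPa: Δp = 60 hPa = 6000 Pa, q̄ = 0.0017 kg/kg → 0.0017 × 6000 / 9.8 = 1.04 mm
Layer 60–50 kPa: Δp = 100 hPa = 10000 Pa, q̄ = 0.0014 kg/kg → 0.0014 × 10000 / 9.8 = 1.43 mm
Layer 50–44 kPa: Δp = 60 hPa = 6000 Pa, q̄ = 0.00092 kg/kg → 0.00092 × 6000 / 9.8 = 0.56 mm
Layer 44–35 kPa: Δp = 90 hPa = 9000 Pa, q̄ = 0.00068 kg/kg → 0.00068 × 9000 / 9.8 = 0.62 mm
PW = 24.85 + 1.04 + 1.43 + 0.56 + 0.62 = 28.50 ≈ 28.5 mm.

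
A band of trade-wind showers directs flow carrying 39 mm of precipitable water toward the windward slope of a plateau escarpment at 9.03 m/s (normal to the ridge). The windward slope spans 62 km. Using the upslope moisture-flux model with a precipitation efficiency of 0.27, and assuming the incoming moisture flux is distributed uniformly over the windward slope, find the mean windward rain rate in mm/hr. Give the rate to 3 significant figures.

R ≈ 5.52 mm/hr

Incoming column moisture flux per unit ridge length: F = V × PW = 9.03 × 39 = 352.17 mm·m/s.
Spread over the 62 km slope with efficiency ε = 0.27: R = ε·F/W = 0.27 × 352.17 / 62000 m = 1.534e-03 mm/s.
R = 1.534e-03 × 3600 = 5.52 mm/hr.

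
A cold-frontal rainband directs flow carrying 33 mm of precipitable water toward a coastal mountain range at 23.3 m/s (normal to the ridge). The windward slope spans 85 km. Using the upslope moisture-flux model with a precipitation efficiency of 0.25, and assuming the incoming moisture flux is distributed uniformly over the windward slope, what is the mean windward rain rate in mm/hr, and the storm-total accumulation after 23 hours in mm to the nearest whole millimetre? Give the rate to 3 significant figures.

R ≈ 8.14 mm/hr; total ≈ 187 mm

Incoming column moisture flux per unit ridge length: F = V × PW = 23.3 × 33 = 768.9 mm·m/s.
Spread over the 85 km slope with efficiency ε = 0.25: R = ε·F/W = 0.25 × 768.9 / 85000 m = 2.261e-03 mm/s.
R = 2.261e-03 × 3600 = 8.14 mm/hr.
Over 23 h: total = 8.14 × 23 = 187.22 ≈ 187 mm.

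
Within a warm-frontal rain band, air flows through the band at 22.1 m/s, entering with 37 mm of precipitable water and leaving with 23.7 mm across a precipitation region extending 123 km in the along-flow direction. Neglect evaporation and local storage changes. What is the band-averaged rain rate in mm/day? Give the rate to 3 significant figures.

R ≈ 206 mm/day

Column moisture flux per unit crosswind length is F = V × PW.
Inflow: F_in = 22.1 × 37 = 817.7 mm·m/s
Outflow: F_out = 22.1 × 23.7 = 523.77 mm·m/s
Steady-state rate R = (F_in − F_out)/L = (817.7 − 523.77) / 123000 m = 2.390e-03 mm/s.
R = 2.390e-03 × 3600 × 24 = 206 mm/day.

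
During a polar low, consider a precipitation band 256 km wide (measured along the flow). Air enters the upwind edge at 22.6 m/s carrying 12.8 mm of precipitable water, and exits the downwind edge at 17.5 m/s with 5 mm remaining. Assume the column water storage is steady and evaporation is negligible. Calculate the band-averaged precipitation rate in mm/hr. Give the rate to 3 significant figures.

R ≈ 2.84 mm/hr

Column moisture flux per unit crosswind length is F = V × PW.
Inflow: F_in = 22.6 × 12.8 = 289.28 mm·m/s
Outflow: F_out = 17.5 × 5 = 87.5 mm·m/s
Steady-state rate R = (F_in − F_out)/L = (289.28 − 87.5) / 256000 m = 7.882e-04 mm/s.
R = 7.882e-04 × 3600 = 2.84 mm/hr.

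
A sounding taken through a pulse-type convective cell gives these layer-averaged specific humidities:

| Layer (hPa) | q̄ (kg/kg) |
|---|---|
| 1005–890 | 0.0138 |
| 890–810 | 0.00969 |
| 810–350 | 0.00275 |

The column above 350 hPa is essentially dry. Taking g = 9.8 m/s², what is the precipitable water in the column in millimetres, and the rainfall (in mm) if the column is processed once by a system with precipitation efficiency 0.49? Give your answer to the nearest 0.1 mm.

Precipitable water is the column-integrated vapour mass per unit area: PW = (1/g) Σ q̄ Δp, with q in kg/kg and Δp in Pa (1 kg/m² of water = 1 mm).
Layer 1005–890 hPa: Δp = 115 hPa = 11500 Pa, q̄ = 0.0138 kg/kg → 0.0138 × 11500 / 9.8 = 16.19 mm
Layer 890–810 hPa: Δp = 80 hPa = 8000 Pa, q̄ = 0.00969 kg/kg → 0.00969 × 8000 / 9.8 = 7.91 mm
Layer 810–350 hPa: Δp = 460 hPa = 46000 Pa, q̄ = 0.00275 kg/kg → 0.00275 × 46000 / 9.8 = 12.91 mm
PW = 16.19 + 7.91 + 12.91 = 37.01 ≈ 37.0 mm.
Rainfall = ε × PW = 0.49 × 37.0 = 18.1 mm.

PW ≈ 37.0 mm; rainfall ≈ 18.1 mm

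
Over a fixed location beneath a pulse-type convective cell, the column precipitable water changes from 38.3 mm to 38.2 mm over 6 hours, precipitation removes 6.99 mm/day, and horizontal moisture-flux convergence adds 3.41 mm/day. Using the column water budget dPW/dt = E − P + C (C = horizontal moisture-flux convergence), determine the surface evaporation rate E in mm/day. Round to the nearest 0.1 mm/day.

E ≈ 3.2 mm/day

dPW/dt = (38.2 − 38.3) mm / (6/24 day) = -0.400 mm/day.
E = dPW/dt + P − C = (-0.400) + 6.99 − (3.41) = 3.2 mm/day.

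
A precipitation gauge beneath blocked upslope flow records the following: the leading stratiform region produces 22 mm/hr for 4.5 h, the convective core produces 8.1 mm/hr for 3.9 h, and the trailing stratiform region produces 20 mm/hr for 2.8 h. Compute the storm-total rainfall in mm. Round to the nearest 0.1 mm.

Total = Σ Rᵢ Δtᵢ = 22 × 4.5 + 8.1 × 3.9 + 20 × 2.8
      = 99 + 31.59 + 56 = 186.6 mm.

total ≈ 186.6 mm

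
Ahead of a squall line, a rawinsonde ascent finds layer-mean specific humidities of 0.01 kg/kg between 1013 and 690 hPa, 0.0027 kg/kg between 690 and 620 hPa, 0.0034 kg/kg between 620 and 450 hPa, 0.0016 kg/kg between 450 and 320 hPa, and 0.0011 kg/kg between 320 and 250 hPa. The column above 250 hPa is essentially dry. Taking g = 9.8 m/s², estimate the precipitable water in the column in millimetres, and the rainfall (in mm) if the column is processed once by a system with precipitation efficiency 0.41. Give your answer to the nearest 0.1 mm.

PW ≈ 43.7 mm; rainfall ≈ 17.9 mm

Precipitable water is the column-integrated vapour mass per unit area: PW = (1/g) Σ q̄ Δp, with q in kg/kg and Δp in Pa (1 kg/m² of water = 1 mm).
Layer 1013–690 hPa: Δp = 323 hPa = 32300 Pa, q̄ = 0.01 kg/kg → 0.01 × 32300 / 9.8 = 32.96 mm
Layer 690–620 hPa: Δp = 70 hPa = 7000 Pa, q̄ = 0.0027 kg/kg → 0.0027 × 7000 / 9.8 = 1.93 mm
Layer 620–450 hPa: Δp = 170 hPa = 17000 Pa, q̄ = 0.0034 kg/kg → 0.0034 × 17000 / 9.8 = 5.90 mm
Layer 450–320 hPa: Δp = 130 hPa = 13000 Pa, q̄ = 0.0016 kg/kg → 0.0016 × 13000 / 9.8 = 2.12 mm
Layer 320–250 hPa: Δp = 70 hPa = 7000 Pa, q̄ = 0.0011 kg/kg → 0.0011 × 7000 / 9.8 = 0.79 mm
PW = 32.96 + 1.93 + 5.90 + 2.12 + 0.79 = 43.70 ≈ 43.7 mm.
Rainfall = ε × PW = 0.41 × 43.7 = 17.9 mm.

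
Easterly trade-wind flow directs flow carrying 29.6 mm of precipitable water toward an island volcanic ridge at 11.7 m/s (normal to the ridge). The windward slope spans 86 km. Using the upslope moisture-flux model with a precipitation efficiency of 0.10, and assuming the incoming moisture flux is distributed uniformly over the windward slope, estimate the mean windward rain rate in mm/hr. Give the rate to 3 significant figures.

R ≈ 1.45 mm/hr

Incoming column moisture flux per unit ridge length: F = V × PW = 11.7 × 29.6 = 346.32 mm·m/s.
Spread over the 86 km slope with efficiency ε = 0.10: R = ε·F/W = 0.10 × 346.32 / 86000 m = 4.027e-04 mm/s.
R = 4.027e-04 × 3600 = 1.45 mm/hr.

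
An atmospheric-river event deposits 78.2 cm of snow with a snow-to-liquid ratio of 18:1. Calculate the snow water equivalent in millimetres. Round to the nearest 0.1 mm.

SWE = snow depth / ratio = 78.2 cm / 18 = 4.344 cm = 43.4 mm.

SWE ≈ 43.4 mm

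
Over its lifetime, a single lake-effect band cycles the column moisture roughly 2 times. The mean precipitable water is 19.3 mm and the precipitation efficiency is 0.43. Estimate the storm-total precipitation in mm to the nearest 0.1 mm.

Each cycle deposits ε × PW = 0.43 × 19.3 = 8.299 mm.
Over 2 cycles: 2 × 8.299 = 16.6 mm.

precipitation ≈ 16.6 mm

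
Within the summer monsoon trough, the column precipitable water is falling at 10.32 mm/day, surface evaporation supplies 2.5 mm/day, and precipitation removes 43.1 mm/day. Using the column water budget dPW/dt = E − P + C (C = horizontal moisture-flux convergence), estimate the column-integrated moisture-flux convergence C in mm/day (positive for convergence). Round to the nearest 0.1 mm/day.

C ≈ 30.3 mm/day

dPW/dt = -10.32 mm/day.
C = dPW/dt − E + P = (-10.32) − 2.5 + 43.1 = 30.3 mm/day.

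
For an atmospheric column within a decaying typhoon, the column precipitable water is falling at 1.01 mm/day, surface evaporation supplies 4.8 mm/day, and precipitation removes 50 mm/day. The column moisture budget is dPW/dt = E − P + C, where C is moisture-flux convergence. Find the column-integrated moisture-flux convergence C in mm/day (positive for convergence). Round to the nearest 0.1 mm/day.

dPW/dt = -1.01 mm/day.
C = dPW/dt − E + P = (-1.01) − 4.8 + 50 = 44.2 mm/day.

C ≈ 44.2 mm/day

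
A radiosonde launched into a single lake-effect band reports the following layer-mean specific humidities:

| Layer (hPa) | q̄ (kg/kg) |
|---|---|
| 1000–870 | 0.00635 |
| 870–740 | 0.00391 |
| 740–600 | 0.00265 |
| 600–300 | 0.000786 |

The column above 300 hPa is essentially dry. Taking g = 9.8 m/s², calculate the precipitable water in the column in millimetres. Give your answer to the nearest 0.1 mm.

Precipitable water is the column-integrated vapour mass per unit area: PW = (1/g) Σ q̄ Δp, with q in kg/kg and Δp in Pa (1 kg/m² of water = 1 mm).
Layer 1000–870 hPa: Δp = 130 hPa = 13000 Pa, q̄ = 0.00635 kg/kg → 0.00635 × 13000 / 9.8 = 8.42 mm
Layer 870–740 hPa: Δp = 130 hPa = 13000 Pa, q̄ = 0.00391 kg/kg → 0.00391 × 13000 / 9.8 = 5.19 mm
Layer 740–600 hPa: Δp = 140 hPa = 14000 Pa, q̄ = 0.00265 kg/kg → 0.00265 × 14000 / 9.8 = 3.79 mm
Layer 600–300 hPa: Δp = 300 hPa = 30000 Pa, q̄ = 0.000786 kg/kg → 0.000786 × 30000 / 9.8 = 2.41 mm
PW = 8.42 + 5.19 + 3.79 + 2.41 = 19.81 ≈ 19.8 mm.

PW ≈ 19.8 mm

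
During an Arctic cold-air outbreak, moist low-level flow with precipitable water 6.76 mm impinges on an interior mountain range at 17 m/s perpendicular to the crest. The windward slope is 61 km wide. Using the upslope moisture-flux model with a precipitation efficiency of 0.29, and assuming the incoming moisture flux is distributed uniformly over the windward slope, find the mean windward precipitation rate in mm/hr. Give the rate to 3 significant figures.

Incoming column moisture flux per unit ridge length: F = V × PW = 17 × 6.76 = 114.92 mm·m/s.
Spread over the 61 km slope with efficiency ε = 0.29: R = ε·F/W = 0.29 × 114.92 / 61000 m = 5.463e-04 mm/s.
R = 5.463e-04 × 3600 = 1.97 mm/hr.

R ≈ 1.97 mm/hr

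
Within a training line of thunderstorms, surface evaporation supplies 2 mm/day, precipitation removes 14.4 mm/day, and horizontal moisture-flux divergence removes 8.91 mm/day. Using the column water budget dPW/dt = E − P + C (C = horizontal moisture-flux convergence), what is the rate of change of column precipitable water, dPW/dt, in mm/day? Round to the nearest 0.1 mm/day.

dPW/dt = E − P + C = 2 − 14.4 + (-8.91) = -21.3 mm/day.

dPW/dt ≈ -21.3 mm/day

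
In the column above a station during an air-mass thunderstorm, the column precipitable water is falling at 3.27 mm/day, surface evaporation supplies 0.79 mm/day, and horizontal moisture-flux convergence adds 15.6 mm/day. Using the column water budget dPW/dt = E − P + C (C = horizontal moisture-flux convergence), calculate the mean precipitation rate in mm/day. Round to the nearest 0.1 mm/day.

P ≈ 19.7 mm/day

dPW/dt = -3.27 mm/day.
P = E + C − dPW/dt = 0.79 + (15.6) − (-3.27) = 19.7 mm/day.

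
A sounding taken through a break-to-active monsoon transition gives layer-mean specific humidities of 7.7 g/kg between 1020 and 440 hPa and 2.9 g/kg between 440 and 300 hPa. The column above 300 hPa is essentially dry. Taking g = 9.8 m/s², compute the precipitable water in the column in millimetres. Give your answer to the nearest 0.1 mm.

Precipitable water is the column-integrated vapour mass per unit area: PW = (1/g) Σ q̄ Δp, with q in kg/kg and Δp in Pa (1 kg/m² of water = 1 mm).
Layer 1020–440 hPa: Δp = 580 hPa = 58000 Pa, q̄ = 0.0077 kg/kg → 0.0077 × 58000 / 9.8 = 45.57 mm
Layer 440–300 hPa: Δp = 140 hPa = 14000 Pa, q̄ = 0.0029 kg/kg → 0.0029 × 14000 / 9.8 = 4.14 mm
PW = 45.57 + 4.14 = 49.71 ≈ 49.7 mm.

PW ≈ 49.7 mm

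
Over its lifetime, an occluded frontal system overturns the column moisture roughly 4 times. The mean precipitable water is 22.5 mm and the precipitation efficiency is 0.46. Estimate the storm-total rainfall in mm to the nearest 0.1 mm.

rainfall ≈ 41.4 mm

Each cycle deposits ε × PW = 0.46 × 22.5 = 10.35 mm.
Over 4 cycles: 4 × 10.35 = 41.4 mm.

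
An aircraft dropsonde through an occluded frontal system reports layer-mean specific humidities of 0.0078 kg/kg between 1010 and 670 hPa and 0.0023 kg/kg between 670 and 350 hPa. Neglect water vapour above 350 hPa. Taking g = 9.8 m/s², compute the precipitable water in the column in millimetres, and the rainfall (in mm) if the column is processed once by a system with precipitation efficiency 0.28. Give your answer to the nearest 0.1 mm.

PW ≈ 34.6 mm; rainfall ≈ 9.7 mm

Precipitable water is the column-integrated vapour mass per unit area: PW = (1/g) Σ q̄ Δp, with q in kg/kg and Δp in Pa (1 kg/m² of water = 1 mm).
Layer 1010–670 hPa: Δp = 340 hPa = 34000 Pa, q̄ = 0.0078 kg/kg → 0.0078 × 34000 / 9.8 = 27.06 mm
Layer 670–350 hPa: Δp = 320 hPa = 32000 Pa, q̄ = 0.0023 kg/kg → 0.0023 × 32000 / 9.8 = 7.51 mm
PW = 27.06 + 7.51 = 34.57 ≈ 34.6 mm.
Rainfall = ε × PW = 0.28 × 34.6 = 9.7 mm.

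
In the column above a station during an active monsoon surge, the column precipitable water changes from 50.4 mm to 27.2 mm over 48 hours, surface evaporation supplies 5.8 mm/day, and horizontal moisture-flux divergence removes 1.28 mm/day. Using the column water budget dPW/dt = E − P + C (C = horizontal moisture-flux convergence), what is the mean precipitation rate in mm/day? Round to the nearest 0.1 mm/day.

P ≈ 16.1 mm/day

dPW/dt = (27.2 − 50.4) mm / (48/24 day) = -11.600 mm/day.
P = E + C − dPW/dt = 5.8 + (-1.28) − (-11.600) = 16.1 mm/day.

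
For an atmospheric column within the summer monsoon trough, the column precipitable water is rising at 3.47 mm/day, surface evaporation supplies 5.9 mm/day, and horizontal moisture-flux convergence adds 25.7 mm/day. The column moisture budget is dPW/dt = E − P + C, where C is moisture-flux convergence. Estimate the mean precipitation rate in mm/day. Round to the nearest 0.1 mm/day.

P ≈ 28.1 mm/day

dPW/dt = +3.47 mm/day.
P = E + C − dPW/dt = 5.9 + (25.7) − (+3.47) = 28.1 mm/day.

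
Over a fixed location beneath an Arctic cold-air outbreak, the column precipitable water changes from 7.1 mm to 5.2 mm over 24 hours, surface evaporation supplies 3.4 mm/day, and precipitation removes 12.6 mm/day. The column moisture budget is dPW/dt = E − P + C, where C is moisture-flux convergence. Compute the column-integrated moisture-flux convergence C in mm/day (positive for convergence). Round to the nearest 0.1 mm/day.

C ≈ 7.3 mm/day

dPW/dt = (5.2 − 7.1) mm / (24/24 day) = -1.900 mm/day.
C = dPW/dt − E + P = (-1.900) − 3.4 + 12.6 = 7.3 mm/day.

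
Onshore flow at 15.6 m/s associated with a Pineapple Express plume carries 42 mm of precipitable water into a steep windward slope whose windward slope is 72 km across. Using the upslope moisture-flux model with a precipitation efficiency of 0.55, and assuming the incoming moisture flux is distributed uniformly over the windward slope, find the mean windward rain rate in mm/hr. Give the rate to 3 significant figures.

Incoming column moisture flux per unit ridge length: F = V × PW = 15.6 × 42 = 655.2 mm·m/s.
Spread over the 72 km slope with efficiency ε = 0.55: R = ε·F/W = 0.55 × 655.2 / 72000 m = 5.005e-03 mm/s.
R = 5.005e-03 × 3600 = 18.0 mm/hr.

R ≈ 18.0 mm/hr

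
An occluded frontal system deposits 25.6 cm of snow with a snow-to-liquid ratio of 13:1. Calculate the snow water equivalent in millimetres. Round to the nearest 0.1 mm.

SWE ≈ 19.7 mm

SWE = snow depth / ratio = 25.6 cm / 13 = 1.969 cm = 19.7 mm.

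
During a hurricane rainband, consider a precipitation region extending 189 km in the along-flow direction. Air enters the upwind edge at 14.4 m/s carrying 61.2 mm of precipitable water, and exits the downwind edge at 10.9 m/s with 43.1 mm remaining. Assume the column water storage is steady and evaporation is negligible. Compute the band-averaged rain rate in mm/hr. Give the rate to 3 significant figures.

Column moisture flux per unit crosswind length is F = V × PW.
Inflow: F_in = 14.4 × 61.2 = 881.28 mm·m/s
Outflow: F_out = 10.9 × 43.1 = 469.79 mm·m/s
Steady-state rate R = (F_in − F_out)/L = (881.28 − 469.79) / 189000 m = 2.177e-03 mm/s.
R = 2.177e-03 × 3600 = 7.84 mm/hr.

R ≈ 7.84 mm/hr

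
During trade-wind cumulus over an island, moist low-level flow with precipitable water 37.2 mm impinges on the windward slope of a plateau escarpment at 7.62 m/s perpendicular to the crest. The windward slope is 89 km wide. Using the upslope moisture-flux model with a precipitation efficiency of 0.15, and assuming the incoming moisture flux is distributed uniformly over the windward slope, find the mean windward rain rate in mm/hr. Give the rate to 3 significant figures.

Incoming column moisture flux per unit ridge length: F = V × PW = 7.62 × 37.2 = 283.464 mm·m/s.
Spread over the 89 km slope with efficiency ε = 0.15: R = ε·F/W = 0.15 × 283.464 / 89000 m = 4.777e-04 mm/s.
R = 4.777e-04 × 3600 = 1.72 mm/hr.

R ≈ 1.72 mm/hr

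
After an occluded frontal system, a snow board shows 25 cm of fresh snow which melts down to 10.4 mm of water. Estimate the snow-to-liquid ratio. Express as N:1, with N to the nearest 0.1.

ratio ≈ 24.0

Ratio = snow depth / SWE = 250 mm / 10.4 mm = 24.0, i.e. 24.0:1.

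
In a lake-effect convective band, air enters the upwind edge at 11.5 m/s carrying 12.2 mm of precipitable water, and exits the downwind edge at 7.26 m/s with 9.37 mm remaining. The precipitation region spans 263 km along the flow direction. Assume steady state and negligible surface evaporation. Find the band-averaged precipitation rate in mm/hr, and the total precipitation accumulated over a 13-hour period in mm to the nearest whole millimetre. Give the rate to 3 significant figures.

R ≈ 0.989 mm/hr; total ≈ 13 mm

Column moisture flux per unit crosswind length is F = V × PW.
Inflow: F_in = 11.5 × 12.2 = 140.3 mm·m/s
Outflow: F_out = 7.26 × 9.37 = 68.0262 mm·m/s
Steady-state rate R = (F_in − F_out)/L = (140.3 − 68.0262) / 263000 m = 2.748e-04 mm/s.
R = 2.748e-04 × 3600 = 0.989 mm/hr.
Over 13 h: total = 0.989 × 13 = 12.857 ≈ 13 mm.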